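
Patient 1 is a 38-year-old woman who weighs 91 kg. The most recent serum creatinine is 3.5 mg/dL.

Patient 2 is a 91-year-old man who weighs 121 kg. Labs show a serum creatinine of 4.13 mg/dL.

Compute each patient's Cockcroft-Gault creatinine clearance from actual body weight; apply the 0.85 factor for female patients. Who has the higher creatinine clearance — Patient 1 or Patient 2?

Patient 1

Patient 1: CrCl = (140 − 38) × 91 / (72 × 3.5) × 0.85 = 9282.0 / 252.00 × 0.85 ≈ 31.3 mL/min
Patient 2: CrCl = (140 − 91) × 121 / (72 × 4.13) = 5929.0 / 297.36 ≈ 19.9 mL/min
31.3 vs 19.9 mL/min → Patient 1 is higher.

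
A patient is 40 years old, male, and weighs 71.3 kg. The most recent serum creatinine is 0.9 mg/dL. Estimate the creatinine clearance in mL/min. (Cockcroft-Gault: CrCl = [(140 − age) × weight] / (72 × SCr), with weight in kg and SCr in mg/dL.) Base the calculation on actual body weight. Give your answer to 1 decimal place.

110.0 mL/min

CrCl = (140 − 40) × 71.3 / (72 × 0.9) = 7130.0 / 64.80 ≈ 110.0 mL/min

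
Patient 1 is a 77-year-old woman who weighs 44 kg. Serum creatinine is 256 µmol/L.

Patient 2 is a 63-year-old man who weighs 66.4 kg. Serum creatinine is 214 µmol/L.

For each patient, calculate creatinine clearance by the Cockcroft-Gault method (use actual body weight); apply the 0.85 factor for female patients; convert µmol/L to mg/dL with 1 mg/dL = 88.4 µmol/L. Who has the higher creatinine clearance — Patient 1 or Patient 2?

Patient 1: SCr = 256 / 88.4 = 2.896 mg/dL
Patient 1: CrCl = (140 − 77) × 44 / (72 × 2.896) × 0.85 = 2772.0 / 208.51 × 0.85 ≈ 11.3 mL/min
Patient 2: SCr = 214 / 88.4 = 2.421 mg/dL
Patient 2: CrCl = (140 − 63) × 66.4 / (72 × 2.421) = 5112.8 / 174.31 ≈ 29.3 mL/min
11.3 vs 29.3 mL/min → Patient 2 is higher.

Patient 2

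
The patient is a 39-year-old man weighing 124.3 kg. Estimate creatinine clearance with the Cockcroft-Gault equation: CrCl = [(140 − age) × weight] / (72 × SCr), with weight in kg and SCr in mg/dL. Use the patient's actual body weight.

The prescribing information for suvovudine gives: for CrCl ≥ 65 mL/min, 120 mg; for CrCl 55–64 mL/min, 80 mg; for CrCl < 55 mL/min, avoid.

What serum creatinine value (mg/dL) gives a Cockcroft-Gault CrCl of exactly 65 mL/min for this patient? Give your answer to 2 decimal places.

2.68 mg/dL

Standard dose requires CrCl ≥ 65 mL/min.
Set (140 − 39) × 124.3 / (72 × SCr) = 65
SCr = (140 − 39) × 124.3 / (72 × 65) = 2.683 mg/dL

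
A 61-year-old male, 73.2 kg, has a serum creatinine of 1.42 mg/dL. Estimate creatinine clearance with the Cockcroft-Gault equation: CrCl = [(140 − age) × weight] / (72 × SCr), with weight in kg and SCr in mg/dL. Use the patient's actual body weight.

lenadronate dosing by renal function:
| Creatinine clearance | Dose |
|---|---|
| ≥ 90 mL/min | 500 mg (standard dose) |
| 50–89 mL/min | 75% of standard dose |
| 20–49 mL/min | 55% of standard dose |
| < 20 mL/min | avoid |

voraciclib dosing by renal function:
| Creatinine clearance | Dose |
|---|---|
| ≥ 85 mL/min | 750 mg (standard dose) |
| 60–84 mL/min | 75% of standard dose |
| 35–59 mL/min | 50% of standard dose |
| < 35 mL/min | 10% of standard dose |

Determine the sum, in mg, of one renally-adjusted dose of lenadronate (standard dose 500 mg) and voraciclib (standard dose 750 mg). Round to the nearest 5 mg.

750 mg

CrCl = (140 − 61) × 73.2 / (72 × 1.42) = 5782.8 / 102.24 ≈ 56.6 mL/min
CrCl ≈ 57 mL/min.
lenadronate: 50–89 mL/min → 75% of 500 mg = 375 mg.
voraciclib: 35–59 mL/min → 50% of 750 mg = 375 mg.
Total = 375 + 375 = 750 mg.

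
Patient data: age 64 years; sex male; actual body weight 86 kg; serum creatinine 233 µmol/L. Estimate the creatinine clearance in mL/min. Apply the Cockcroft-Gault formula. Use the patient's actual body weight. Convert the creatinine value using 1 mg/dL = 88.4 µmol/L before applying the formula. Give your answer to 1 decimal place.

34.4 mL/min

SCr = 233 / 88.4 = 2.636 mg/dL
CrCl = (140 − 64) × 86 / (72 × 2.636) = 6536.0 / 189.79 ≈ 34.4 mL/min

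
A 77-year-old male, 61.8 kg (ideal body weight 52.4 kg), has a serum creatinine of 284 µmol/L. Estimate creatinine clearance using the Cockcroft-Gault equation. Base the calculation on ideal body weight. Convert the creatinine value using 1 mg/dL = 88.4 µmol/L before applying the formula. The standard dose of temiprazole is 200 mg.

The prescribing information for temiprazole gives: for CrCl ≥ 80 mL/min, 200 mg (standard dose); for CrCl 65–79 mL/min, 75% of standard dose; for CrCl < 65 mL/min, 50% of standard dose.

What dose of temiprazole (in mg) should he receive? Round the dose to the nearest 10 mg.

SCr = 284 / 88.4 = 3.213 mg/dL
CrCl = (140 − 77) × 52.4 / (72 × 3.213) = 3301.2 / 231.34 ≈ 14.3 mL/min
CrCl ≈ 14 mL/min → bracket < 65 mL/min.
50% of 200 mg = 100 mg

100 mg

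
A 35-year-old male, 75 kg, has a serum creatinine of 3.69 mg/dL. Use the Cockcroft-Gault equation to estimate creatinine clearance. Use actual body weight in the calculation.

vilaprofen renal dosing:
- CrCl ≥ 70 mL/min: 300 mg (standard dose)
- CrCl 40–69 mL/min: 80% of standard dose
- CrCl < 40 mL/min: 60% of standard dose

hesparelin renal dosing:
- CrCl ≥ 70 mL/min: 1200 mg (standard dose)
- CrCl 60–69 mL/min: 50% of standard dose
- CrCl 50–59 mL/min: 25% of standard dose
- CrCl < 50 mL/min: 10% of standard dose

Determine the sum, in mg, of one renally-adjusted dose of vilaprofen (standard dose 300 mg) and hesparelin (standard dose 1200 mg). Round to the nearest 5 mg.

CrCl = (140 − 35) × 75 / (72 × 3.69) = 7875.0 / 265.68 ≈ 29.6 mL/min
CrCl ≈ 30 mL/min.
vilaprofen: < 40 mL/min → 60% of 300 mg = 180 mg.
hesparelin: < 50 mL/min → 10% of 1200 mg = 120 mg.
Total = 180 + 120 = 300 mg.

300 mg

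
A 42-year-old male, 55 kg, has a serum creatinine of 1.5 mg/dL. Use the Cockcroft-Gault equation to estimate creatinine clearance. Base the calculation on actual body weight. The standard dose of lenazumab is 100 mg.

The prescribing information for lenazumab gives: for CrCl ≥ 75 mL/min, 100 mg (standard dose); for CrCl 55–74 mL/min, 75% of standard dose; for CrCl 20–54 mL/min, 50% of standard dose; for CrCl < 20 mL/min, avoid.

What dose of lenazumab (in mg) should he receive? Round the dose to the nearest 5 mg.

CrCl = (140 − 42) × 55 / (72 × 1.5) = 5390.0 / 108.00 ≈ 49.9 mL/min
CrCl ≈ 50 mL/min → bracket 20–54 mL/min.
50% of 100 mg = 50 mg

50 mg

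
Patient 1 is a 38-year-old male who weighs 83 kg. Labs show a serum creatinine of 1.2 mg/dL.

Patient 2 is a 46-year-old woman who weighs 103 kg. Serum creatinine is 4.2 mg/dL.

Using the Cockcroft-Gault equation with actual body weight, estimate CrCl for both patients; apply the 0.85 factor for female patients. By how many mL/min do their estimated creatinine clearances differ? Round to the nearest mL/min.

71 mL/min

Patient 1: CrCl = (140 − 38) × 83 / (72 × 1.2) = 8466.0 / 86.40 ≈ 98.0 mL/min
Patient 2: CrCl = (140 − 46) × 103 / (72 × 4.2) × 0.85 = 9682.0 / 302.40 × 0.85 ≈ 27.2 mL/min
|98.0 − 27.2| = 70.8 mL/min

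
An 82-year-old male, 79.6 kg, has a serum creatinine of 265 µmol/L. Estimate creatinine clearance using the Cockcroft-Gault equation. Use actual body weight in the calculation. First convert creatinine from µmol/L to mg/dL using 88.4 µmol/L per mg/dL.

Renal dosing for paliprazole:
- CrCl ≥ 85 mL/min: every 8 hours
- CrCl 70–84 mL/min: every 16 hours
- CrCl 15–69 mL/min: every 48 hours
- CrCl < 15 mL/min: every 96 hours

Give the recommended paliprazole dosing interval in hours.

every 48 hours

SCr = 265 / 88.4 = 2.998 mg/dL
CrCl = (140 − 82) × 79.6 / (72 × 2.998) = 4616.8 / 215.86 ≈ 21.4 mL/min
CrCl ≈ 21 mL/min → bracket 15–69 mL/min → every 48 hours.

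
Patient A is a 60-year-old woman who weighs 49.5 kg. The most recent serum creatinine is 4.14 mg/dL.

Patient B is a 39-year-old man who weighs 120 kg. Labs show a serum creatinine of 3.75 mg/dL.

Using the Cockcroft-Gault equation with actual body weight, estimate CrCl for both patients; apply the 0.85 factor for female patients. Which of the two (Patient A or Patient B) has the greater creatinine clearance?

Patient B

Patient A: CrCl = (140 − 60) × 49.5 / (72 × 4.14) × 0.85 = 3960.0 / 298.08 × 0.85 ≈ 11.3 mL/min
Patient B: CrCl = (140 − 39) × 120 / (72 × 3.75) = 12120.0 / 270.00 ≈ 44.9 mL/min
11.3 vs 44.9 mL/min → Patient B is higher.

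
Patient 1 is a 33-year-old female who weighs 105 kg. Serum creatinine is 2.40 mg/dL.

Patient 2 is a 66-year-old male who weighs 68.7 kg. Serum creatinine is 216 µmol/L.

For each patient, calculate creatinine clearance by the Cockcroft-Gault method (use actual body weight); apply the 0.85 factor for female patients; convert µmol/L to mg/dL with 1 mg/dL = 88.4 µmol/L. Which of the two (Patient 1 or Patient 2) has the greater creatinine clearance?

Patient 1

Patient 1: CrCl = (140 − 33) × 105 / (72 × 2.4) × 0.85 = 11235.0 / 172.80 × 0.85 ≈ 55.3 mL/min
Patient 2: SCr = 216 / 88.4 = 2.443 mg/dL
Patient 2: CrCl = (140 − 66) × 68.7 / (72 × 2.443) = 5083.8 / 175.90 ≈ 28.9 mL/min
55.3 vs 28.9 mL/min → Patient 1 is higher.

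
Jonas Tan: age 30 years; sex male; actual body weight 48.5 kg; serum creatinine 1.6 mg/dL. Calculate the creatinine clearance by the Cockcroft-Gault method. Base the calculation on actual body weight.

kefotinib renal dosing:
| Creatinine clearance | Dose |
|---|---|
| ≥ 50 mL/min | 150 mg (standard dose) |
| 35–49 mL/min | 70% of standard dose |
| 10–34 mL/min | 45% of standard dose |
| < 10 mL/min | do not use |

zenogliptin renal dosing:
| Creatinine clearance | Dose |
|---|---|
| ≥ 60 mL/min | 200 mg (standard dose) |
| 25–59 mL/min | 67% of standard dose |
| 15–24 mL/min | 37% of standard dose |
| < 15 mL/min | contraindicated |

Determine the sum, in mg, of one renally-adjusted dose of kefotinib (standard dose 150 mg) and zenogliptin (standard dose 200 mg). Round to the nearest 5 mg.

240 mg

CrCl = (140 − 30) × 48.5 / (72 × 1.6) = 5335.0 / 115.20 ≈ 46.3 mL/min
CrCl ≈ 46 mL/min.
kefotinib: 35–49 mL/min → 70% of 150 mg = 105 mg.
zenogliptin: 25–59 mL/min → 67% of 200 mg = 134 mg.
Total = 105 + 134 = 239 mg.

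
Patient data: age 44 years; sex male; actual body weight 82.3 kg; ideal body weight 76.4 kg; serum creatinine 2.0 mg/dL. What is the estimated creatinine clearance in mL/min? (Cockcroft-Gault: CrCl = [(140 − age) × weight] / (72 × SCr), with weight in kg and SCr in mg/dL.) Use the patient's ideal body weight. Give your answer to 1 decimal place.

CrCl = (140 − 44) × 76.4 / (72 × 2) = 7334.4 / 144.00 ≈ 50.9 mL/min

50.9 mL/min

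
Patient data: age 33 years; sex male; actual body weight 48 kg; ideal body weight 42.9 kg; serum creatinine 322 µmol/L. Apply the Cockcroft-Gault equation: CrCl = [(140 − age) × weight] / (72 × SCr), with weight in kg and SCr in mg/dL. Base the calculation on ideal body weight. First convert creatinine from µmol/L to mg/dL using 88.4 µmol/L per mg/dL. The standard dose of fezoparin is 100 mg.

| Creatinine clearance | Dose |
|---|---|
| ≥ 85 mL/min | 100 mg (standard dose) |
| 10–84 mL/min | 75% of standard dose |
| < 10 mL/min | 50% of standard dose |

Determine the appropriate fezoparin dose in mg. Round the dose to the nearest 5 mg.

75 mg

SCr = 322 / 88.4 = 3.643 mg/dL
CrCl = (140 − 33) × 42.9 / (72 × 3.643) = 4590.3 / 262.30 ≈ 17.5 mL/min
CrCl ≈ 18 mL/min → bracket 10–84 mL/min.
75% of 100 mg = 75 mg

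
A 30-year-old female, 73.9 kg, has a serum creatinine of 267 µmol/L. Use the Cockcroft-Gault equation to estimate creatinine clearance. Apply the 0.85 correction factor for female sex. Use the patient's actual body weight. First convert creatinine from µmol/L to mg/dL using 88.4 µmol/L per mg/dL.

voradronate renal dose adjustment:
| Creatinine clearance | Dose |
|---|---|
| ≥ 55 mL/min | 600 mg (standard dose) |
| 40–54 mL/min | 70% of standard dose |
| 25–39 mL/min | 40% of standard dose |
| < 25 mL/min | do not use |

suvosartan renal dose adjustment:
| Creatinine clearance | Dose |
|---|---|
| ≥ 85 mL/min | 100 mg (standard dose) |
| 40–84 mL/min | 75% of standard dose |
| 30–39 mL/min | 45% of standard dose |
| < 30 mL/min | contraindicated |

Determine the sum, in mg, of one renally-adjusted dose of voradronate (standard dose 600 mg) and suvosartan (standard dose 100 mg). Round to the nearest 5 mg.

285 mg

SCr = 267 / 88.4 = 3.02 mg/dL
CrCl = (140 − 30) × 73.9 / (72 × 3.02) × 0.85 = 8129.0 / 217.44 × 0.85 ≈ 31.8 mL/min
CrCl ≈ 32 mL/min.
voradronate: 25–39 mL/min → 40% of 600 mg = 240 mg.
suvosartan: 30–39 mL/min → 45% of 100 mg = 45 mg.
Total = 240 + 45 = 285 mg.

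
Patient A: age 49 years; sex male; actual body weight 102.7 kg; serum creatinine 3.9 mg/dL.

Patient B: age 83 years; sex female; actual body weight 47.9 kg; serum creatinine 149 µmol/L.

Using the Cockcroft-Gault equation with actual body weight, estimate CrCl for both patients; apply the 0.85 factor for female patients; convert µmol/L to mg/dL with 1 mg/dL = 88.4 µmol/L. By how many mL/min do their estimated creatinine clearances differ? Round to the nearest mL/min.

Patient A: CrCl = (140 − 49) × 102.7 / (72 × 3.9) = 9345.7 / 280.80 ≈ 33.3 mL/min
Patient B: SCr = 149 / 88.4 = 1.686 mg/dL
Patient B: CrCl = (140 − 83) × 47.9 / (72 × 1.686) × 0.85 = 2730.3 / 121.39 × 0.85 ≈ 19.1 mL/min
|33.3 − 19.1| = 14.2 mL/min

14 mL/min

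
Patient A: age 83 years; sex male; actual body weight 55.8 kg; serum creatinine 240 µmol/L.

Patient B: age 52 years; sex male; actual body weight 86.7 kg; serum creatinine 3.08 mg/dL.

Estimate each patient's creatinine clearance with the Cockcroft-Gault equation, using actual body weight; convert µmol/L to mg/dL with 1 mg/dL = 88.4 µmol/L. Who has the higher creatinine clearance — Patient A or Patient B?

Patient A: SCr = 240 / 88.4 = 2.715 mg/dL
Patient A: CrCl = (140 − 83) × 55.8 / (72 × 2.715) = 3180.6 / 195.48 ≈ 16.3 mL/min
Patient B: CrCl = (140 − 52) × 86.7 / (72 × 3.08) = 7629.6 / 221.76 ≈ 34.4 mL/min
16.3 vs 34.4 mL/min → Patient B is higher.

Patient B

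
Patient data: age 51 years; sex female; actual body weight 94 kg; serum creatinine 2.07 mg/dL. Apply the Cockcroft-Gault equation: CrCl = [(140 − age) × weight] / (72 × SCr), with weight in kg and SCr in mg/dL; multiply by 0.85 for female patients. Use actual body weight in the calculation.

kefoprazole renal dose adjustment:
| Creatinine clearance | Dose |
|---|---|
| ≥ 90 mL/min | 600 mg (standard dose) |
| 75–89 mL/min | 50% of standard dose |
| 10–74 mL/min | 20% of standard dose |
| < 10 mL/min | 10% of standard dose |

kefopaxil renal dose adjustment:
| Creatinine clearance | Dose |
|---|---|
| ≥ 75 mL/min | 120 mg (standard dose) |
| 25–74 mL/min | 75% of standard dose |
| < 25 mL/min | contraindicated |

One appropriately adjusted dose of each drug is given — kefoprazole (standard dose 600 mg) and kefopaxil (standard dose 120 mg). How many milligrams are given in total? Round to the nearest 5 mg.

CrCl = (140 − 51) × 94 / (72 × 2.07) × 0.85 = 8366.0 / 149.04 × 0.85 ≈ 47.7 mL/min
CrCl ≈ 48 mL/min.
kefoprazole: 10–74 mL/min → 20% of 600 mg = 120 mg.
kefopaxil: 25–74 mL/min → 75% of 120 mg = 90 mg.
Total = 120 + 90 = 210 mg.

210 mg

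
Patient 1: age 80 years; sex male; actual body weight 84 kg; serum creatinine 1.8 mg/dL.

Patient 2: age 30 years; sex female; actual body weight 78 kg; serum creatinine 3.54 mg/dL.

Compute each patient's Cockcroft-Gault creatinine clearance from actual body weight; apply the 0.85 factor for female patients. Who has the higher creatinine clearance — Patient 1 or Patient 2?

Patient 1: CrCl = (140 − 80) × 84 / (72 × 1.8) = 5040.0 / 129.60 ≈ 38.9 mL/min
Patient 2: CrCl = (140 − 30) × 78 / (72 × 3.54) × 0.85 = 8580.0 / 254.88 × 0.85 ≈ 28.6 mL/min
38.9 vs 28.6 mL/min → Patient 1 is higher.

Patient 1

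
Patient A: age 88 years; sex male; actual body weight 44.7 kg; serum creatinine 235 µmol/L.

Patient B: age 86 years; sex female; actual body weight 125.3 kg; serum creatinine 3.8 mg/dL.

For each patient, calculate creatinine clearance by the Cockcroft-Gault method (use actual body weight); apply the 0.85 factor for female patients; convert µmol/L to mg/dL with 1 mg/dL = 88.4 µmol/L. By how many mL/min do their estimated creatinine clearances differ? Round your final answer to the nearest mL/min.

Patient A: SCr = 235 / 88.4 = 2.658 mg/dL
Patient A: CrCl = (140 − 88) × 44.7 / (72 × 2.658) = 2324.4 / 191.38 ≈ 12.1 mL/min
Patient B: CrCl = (140 − 86) × 125.3 / (72 × 3.8) × 0.85 = 6766.2 / 273.60 × 0.85 ≈ 21.0 mL/min
|12.1 − 21.0| = 8.9 mL/min

9 mL/min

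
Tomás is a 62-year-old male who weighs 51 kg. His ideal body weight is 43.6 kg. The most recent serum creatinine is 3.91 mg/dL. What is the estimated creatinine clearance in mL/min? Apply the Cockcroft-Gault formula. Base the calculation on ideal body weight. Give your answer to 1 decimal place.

12.1 mL/min

CrCl = (140 − 62) × 43.6 / (72 × 3.91) = 3400.8 / 281.52 ≈ 12.1 mL/min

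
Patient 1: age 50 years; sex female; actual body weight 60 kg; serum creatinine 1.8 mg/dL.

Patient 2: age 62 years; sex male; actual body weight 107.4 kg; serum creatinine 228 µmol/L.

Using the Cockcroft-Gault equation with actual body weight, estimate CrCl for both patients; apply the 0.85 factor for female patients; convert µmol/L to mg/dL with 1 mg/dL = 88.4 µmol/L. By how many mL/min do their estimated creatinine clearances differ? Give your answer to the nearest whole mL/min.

10 mL/min

Patient 1: CrCl = (140 − 50) × 60 / (72 × 1.8) × 0.85 = 5400.0 / 129.60 × 0.85 ≈ 35.4 mL/min
Patient 2: SCr = 228 / 88.4 = 2.579 mg/dL
Patient 2: CrCl = (140 − 62) × 107.4 / (72 × 2.579) = 8377.2 / 185.69 ≈ 45.1 mL/min
|35.4 − 45.1| = 9.7 mL/min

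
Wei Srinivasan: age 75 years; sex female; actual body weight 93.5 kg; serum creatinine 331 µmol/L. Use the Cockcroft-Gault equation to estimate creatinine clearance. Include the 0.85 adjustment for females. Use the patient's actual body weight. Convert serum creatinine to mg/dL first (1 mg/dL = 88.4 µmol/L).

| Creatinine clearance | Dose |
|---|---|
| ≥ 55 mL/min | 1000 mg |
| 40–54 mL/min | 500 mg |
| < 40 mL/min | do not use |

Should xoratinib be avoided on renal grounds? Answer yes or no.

SCr = 331 / 88.4 = 3.744 mg/dL
CrCl = (140 − 75) × 93.5 / (72 × 3.744) × 0.85 = 6077.5 / 269.57 × 0.85 ≈ 19.2 mL/min
CrCl ≈ 19 mL/min, which is < 40 mL/min.

yes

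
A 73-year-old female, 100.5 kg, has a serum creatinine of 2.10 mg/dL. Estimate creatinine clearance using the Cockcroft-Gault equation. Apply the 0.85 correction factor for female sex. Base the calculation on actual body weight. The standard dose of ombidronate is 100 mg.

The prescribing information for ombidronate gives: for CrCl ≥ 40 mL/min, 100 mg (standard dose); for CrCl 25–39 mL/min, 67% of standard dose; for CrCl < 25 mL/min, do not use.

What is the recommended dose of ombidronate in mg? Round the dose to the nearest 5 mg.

CrCl = (140 − 73) × 100.5 / (72 × 2.1) × 0.85 = 6733.5 / 151.20 × 0.85 ≈ 37.9 mL/min
CrCl ≈ 38 mL/min → bracket 25–39 mL/min.
67% of 100 mg = 67 mg → 65 mg

65 mg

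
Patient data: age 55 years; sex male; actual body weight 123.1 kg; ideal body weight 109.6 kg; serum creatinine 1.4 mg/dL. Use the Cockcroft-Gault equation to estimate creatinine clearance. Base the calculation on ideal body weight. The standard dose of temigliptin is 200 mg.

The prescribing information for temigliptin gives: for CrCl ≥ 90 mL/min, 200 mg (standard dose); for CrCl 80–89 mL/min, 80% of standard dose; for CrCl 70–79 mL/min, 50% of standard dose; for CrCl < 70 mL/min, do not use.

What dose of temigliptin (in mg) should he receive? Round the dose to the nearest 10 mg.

200 mg

CrCl = (140 − 55) × 109.6 / (72 × 1.4) = 9316.0 / 100.80 ≈ 92.4 mL/min
CrCl ≈ 92 mL/min → bracket ≥ 90 mL/min.
100% of 200 mg = 200 mg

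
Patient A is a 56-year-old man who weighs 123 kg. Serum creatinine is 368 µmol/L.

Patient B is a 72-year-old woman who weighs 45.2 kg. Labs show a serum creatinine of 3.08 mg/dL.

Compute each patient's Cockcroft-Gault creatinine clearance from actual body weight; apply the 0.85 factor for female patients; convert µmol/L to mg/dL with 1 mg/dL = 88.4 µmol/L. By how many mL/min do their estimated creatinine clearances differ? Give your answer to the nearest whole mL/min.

Patient A: SCr = 368 / 88.4 = 4.163 mg/dL
Patient A: CrCl = (140 − 56) × 123 / (72 × 4.163) = 10332.0 / 299.74 ≈ 34.5 mL/min
Patient B: CrCl = (140 − 72) × 45.2 / (72 × 3.08) × 0.85 = 3073.6 / 221.76 × 0.85 ≈ 11.8 mL/min
|34.5 − 11.8| = 22.7 mL/min

23 mL/min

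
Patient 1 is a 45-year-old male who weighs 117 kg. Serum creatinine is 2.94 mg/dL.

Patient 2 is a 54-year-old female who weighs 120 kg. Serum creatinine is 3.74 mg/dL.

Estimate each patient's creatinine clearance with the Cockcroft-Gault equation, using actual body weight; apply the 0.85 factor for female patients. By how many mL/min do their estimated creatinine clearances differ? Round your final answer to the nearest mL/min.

Patient 1: CrCl = (140 − 45) × 117 / (72 × 2.94) = 11115.0 / 211.68 ≈ 52.5 mL/min
Patient 2: CrCl = (140 − 54) × 120 / (72 × 3.74) × 0.85 = 10320.0 / 269.28 × 0.85 ≈ 32.6 mL/min
|52.5 − 32.6| = 19.9 mL/min

20 mL/min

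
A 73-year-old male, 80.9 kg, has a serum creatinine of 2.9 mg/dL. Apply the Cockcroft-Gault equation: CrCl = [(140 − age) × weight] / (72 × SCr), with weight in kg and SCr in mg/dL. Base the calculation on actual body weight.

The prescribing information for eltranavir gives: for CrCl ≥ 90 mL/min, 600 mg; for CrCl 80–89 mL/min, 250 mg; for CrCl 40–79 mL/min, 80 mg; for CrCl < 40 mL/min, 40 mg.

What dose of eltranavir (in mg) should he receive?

CrCl = (140 − 73) × 80.9 / (72 × 2.9) = 5420.3 / 208.80 ≈ 26.0 mL/min
CrCl ≈ 26 mL/min → bracket < 40 mL/min.
Dose for this bracket: 40 mg.

40 mg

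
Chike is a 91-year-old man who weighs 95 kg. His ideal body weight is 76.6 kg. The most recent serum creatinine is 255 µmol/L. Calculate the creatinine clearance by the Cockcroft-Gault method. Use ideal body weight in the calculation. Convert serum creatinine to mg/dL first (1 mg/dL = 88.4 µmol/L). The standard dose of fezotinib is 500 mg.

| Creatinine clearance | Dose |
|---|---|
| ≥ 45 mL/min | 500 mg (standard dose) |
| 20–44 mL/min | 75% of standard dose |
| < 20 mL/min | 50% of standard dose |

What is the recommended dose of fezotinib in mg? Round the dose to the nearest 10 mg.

250 mg

SCr = 255 / 88.4 = 2.885 mg/dL
CrCl = (140 − 91) × 76.6 / (72 × 2.885) = 3753.4 / 207.72 ≈ 18.1 mL/min
CrCl ≈ 18 mL/min → bracket < 20 mL/min.
50% of 500 mg = 250 mg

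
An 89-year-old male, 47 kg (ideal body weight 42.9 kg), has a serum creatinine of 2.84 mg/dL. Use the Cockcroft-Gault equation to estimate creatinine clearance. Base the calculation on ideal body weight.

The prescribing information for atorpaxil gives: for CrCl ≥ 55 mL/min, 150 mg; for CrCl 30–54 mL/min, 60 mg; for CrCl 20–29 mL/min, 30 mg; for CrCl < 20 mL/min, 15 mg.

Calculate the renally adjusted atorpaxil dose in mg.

CrCl = (140 − 89) × 42.9 / (72 × 2.84) = 2187.9 / 204.48 ≈ 10.7 mL/min
CrCl ≈ 11 mL/min → bracket < 20 mL/min.
Dose for this bracket: 15 mg.

15 mg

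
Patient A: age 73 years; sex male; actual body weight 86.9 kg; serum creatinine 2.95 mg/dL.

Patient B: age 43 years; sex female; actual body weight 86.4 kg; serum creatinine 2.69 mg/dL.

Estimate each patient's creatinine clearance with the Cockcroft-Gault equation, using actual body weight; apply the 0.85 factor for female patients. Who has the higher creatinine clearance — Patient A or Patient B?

Patient A: CrCl = (140 − 73) × 86.9 / (72 × 2.95) = 5822.3 / 212.40 ≈ 27.4 mL/min
Patient B: CrCl = (140 − 43) × 86.4 / (72 × 2.69) × 0.85 = 8380.8 / 193.68 × 0.85 ≈ 36.8 mL/min
27.4 vs 36.8 mL/min → Patient B is higher.

Patient B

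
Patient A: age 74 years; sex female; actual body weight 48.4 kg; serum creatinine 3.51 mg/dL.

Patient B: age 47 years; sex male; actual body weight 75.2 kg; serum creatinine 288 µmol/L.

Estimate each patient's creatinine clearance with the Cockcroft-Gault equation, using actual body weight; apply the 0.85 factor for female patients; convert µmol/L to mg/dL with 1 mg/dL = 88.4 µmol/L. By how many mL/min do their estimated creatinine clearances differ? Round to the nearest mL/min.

19 mL/min

Patient A: CrCl = (140 − 74) × 48.4 / (72 × 3.51) × 0.85 = 3194.4 / 252.72 × 0.85 ≈ 10.7 mL/min
Patient B: SCr = 288 / 88.4 = 3.258 mg/dL
Patient B: CrCl = (140 − 47) × 75.2 / (72 × 3.258) = 6993.6 / 234.58 ≈ 29.8 mL/min
|10.7 − 29.8| = 19.1 mL/min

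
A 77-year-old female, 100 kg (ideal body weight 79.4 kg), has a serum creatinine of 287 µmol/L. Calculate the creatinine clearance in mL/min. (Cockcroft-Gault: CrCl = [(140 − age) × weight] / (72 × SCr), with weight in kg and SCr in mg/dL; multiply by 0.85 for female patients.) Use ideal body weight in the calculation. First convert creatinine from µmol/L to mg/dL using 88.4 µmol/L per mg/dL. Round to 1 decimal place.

18.2 mL/min

SCr = 287 / 88.4 = 3.247 mg/dL
CrCl = (140 − 77) × 79.4 / (72 × 3.247) × 0.85 = 5002.2 / 233.78 × 0.85 ≈ 18.2 mL/min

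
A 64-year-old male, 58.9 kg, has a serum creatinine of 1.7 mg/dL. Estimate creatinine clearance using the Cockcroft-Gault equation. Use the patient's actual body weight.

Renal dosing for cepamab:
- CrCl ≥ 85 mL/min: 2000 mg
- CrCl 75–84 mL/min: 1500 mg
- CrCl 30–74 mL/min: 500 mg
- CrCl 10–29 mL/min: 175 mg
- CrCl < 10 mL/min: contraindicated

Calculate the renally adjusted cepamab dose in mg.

CrCl = (140 − 64) × 58.9 / (72 × 1.7) = 4476.4 / 122.40 ≈ 36.6 mL/min
CrCl ≈ 37 mL/min → bracket 30–74 mL/min.
Dose for this bracket: 500 mg.

500 mg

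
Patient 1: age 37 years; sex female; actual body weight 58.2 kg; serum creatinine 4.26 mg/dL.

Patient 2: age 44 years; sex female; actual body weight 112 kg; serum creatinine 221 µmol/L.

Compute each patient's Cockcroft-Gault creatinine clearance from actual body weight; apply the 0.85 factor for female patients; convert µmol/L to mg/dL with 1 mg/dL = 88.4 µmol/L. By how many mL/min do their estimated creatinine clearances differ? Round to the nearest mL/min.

Patient 1: CrCl = (140 − 37) × 58.2 / (72 × 4.26) × 0.85 = 5994.6 / 306.72 × 0.85 ≈ 16.6 mL/min
Patient 2: SCr = 221 / 88.4 = 2.5 mg/dL
Patient 2: CrCl = (140 − 44) × 112 / (72 × 2.5) × 0.85 = 10752.0 / 180.00 × 0.85 ≈ 50.8 mL/min
|16.6 − 50.8| = 34.2 mL/min

34 mL/min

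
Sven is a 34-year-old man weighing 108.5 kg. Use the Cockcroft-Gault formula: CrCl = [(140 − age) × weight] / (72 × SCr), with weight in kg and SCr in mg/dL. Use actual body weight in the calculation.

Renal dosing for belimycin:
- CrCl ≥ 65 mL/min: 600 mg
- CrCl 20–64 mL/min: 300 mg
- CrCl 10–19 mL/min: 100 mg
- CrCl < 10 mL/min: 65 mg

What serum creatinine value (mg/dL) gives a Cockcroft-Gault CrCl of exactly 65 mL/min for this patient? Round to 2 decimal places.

Standard dose requires CrCl ≥ 65 mL/min.
Set (140 − 34) × 108.5 / (72 × SCr) = 65
SCr = (140 − 34) × 108.5 / (72 × 65) = 2.457 mg/dL

2.46 mg/dL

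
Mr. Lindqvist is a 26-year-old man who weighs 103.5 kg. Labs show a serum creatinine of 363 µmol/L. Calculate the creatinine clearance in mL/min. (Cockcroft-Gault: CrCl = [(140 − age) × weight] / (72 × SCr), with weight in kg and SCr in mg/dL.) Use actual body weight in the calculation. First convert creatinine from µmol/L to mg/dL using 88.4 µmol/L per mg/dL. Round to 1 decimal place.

SCr = 363 / 88.4 = 4.106 mg/dL
CrCl = (140 − 26) × 103.5 / (72 × 4.106) = 11799.0 / 295.63 ≈ 39.9 mL/min

39.9 mL/min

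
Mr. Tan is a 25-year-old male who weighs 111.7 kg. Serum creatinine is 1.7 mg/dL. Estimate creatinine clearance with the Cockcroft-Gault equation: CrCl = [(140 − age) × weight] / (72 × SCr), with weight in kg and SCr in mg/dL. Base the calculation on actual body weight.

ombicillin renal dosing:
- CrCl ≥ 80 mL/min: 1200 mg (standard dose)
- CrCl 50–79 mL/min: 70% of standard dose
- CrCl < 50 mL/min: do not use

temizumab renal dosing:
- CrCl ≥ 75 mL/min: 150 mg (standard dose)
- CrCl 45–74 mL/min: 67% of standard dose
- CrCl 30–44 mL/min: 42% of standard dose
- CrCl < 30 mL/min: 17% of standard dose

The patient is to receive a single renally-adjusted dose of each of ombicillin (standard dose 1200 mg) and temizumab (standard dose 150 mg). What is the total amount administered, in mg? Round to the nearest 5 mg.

CrCl = (140 − 25) × 111.7 / (72 × 1.7) = 12845.5 / 122.40 ≈ 104.9 mL/min
CrCl ≈ 105 mL/min.
ombicillin: ≥ 80 mL/min → 100% of 1200 mg = 1200 mg.
temizumab: ≥ 75 mL/min → 100% of 150 mg = 150 mg.
Total = 1200 + 150 = 1350 mg.

1350 mg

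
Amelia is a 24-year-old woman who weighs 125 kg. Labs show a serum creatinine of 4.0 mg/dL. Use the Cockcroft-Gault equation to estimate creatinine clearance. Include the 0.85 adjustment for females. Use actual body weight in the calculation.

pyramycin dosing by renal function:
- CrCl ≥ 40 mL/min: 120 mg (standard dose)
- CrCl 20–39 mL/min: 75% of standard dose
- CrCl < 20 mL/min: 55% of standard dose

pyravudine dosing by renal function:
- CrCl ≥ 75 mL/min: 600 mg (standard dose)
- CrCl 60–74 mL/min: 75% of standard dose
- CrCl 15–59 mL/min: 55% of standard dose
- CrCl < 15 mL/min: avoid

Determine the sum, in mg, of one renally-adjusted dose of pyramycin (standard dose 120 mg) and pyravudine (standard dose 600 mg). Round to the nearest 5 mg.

450 mg

CrCl = (140 − 24) × 125 / (72 × 4) × 0.85 = 14500.0 / 288.00 × 0.85 ≈ 42.8 mL/min
CrCl ≈ 43 mL/min.
pyramycin: ≥ 40 mL/min → 100% of 120 mg = 120 mg.
pyravudine: 15–59 mL/min → 55% of 600 mg = 330 mg.
Total = 120 + 330 = 450 mg.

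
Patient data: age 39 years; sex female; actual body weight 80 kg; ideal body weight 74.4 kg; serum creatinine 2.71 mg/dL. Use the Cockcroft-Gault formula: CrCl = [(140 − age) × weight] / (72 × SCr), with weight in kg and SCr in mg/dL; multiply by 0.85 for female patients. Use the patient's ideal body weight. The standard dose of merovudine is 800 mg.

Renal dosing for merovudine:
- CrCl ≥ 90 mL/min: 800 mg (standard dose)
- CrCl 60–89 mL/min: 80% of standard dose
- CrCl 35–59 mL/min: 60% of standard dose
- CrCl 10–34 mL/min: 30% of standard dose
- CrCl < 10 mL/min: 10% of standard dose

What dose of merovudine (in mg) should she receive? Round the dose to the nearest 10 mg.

CrCl = (140 − 39) × 74.4 / (72 × 2.71) × 0.85 = 7514.4 / 195.12 × 0.85 ≈ 32.7 mL/min
CrCl ≈ 33 mL/min → bracket 10–34 mL/min.
30% of 800 mg = 240 mg

240 mg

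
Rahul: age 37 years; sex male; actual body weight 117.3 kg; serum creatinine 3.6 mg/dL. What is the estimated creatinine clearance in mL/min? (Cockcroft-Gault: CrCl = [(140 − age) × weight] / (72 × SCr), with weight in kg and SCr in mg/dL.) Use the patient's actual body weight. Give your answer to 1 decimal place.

46.6 mL/min

CrCl = (140 − 37) × 117.3 / (72 × 3.6) = 12081.9 / 259.20 ≈ 46.6 mL/min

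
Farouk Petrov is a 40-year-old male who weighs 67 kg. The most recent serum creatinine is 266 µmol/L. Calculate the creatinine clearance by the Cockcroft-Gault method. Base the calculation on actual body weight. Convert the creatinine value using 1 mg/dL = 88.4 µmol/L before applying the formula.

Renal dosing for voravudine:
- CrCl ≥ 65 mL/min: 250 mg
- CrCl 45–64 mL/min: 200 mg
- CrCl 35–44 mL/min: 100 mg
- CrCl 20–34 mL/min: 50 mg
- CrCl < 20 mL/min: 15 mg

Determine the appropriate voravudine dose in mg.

50 mg

SCr = 266 / 88.4 = 3.009 mg/dL
CrCl = (140 − 40) × 67 / (72 × 3.009) = 6700.0 / 216.65 ≈ 30.9 mL/min
CrCl ≈ 31 mL/min → bracket 20–34 mL/min.
Dose for this bracket: 50 mg.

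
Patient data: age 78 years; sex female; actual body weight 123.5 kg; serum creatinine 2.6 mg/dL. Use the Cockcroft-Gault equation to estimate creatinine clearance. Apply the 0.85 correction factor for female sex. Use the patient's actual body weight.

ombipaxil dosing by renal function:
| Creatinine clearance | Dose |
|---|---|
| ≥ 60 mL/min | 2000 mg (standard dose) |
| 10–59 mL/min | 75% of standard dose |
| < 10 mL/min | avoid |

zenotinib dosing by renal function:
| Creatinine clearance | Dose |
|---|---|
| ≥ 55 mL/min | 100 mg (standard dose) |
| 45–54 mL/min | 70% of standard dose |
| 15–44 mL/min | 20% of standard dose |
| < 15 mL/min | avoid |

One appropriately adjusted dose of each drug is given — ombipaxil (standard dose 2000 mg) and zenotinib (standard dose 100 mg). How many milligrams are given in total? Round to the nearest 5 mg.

CrCl = (140 − 78) × 123.5 / (72 × 2.6) × 0.85 = 7657.0 / 187.20 × 0.85 ≈ 34.8 mL/min
CrCl ≈ 35 mL/min.
ombipaxil: 10–59 mL/min → 75% of 2000 mg = 1500 mg.
zenotinib: 15–44 mL/min → 20% of 100 mg = 20 mg.
Total = 1500 + 20 = 1520 mg.

1520 mg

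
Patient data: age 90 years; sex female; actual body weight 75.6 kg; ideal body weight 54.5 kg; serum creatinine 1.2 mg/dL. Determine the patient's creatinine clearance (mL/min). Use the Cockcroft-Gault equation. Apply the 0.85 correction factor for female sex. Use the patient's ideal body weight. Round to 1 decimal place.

CrCl = (140 − 90) × 54.5 / (72 × 1.2) × 0.85 = 2725.0 / 86.40 × 0.85 ≈ 26.8 mL/min

26.8 mL/min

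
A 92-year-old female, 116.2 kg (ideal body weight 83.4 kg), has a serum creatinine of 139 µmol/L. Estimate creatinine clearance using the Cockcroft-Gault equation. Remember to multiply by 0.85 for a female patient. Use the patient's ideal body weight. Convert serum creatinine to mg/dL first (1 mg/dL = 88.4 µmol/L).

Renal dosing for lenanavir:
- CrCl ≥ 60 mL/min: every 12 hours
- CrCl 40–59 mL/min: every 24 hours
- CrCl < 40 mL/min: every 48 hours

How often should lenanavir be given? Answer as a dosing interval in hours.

every 48 hours

SCr = 139 / 88.4 = 1.572 mg/dL
CrCl = (140 − 92) × 83.4 / (72 × 1.572) × 0.85 = 4003.2 / 113.18 × 0.85 ≈ 30.1 mL/min
CrCl ≈ 30 mL/min → bracket < 40 mL/min → every 48 hours.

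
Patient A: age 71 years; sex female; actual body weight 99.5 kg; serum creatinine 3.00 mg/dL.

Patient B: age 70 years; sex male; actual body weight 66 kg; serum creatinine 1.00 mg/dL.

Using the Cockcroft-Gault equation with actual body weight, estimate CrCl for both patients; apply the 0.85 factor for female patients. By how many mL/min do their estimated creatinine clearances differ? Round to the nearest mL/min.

37 mL/min

Patient A: CrCl = (140 − 71) × 99.5 / (72 × 3) × 0.85 = 6865.5 / 216.00 × 0.85 ≈ 27.0 mL/min
Patient B: CrCl = (140 − 70) × 66 / (72 × 1) = 4620.0 / 72.00 ≈ 64.2 mL/min
|27.0 − 64.2| = 37.2 mL/min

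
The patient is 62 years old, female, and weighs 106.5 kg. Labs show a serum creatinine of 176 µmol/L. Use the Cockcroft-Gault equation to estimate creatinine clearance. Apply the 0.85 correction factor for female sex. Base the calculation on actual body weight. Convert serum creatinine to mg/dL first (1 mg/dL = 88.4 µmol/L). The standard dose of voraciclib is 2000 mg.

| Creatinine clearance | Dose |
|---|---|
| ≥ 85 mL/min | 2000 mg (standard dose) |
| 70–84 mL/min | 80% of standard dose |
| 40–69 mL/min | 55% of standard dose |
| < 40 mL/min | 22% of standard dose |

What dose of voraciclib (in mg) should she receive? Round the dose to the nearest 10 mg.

1100 mg

SCr = 176 / 88.4 = 1.991 mg/dL
CrCl = (140 − 62) × 106.5 / (72 × 1.991) × 0.85 = 8307.0 / 143.35 × 0.85 ≈ 49.3 mL/min
CrCl ≈ 49 mL/min → bracket 40–69 mL/min.
55% of 2000 mg = 1100 mg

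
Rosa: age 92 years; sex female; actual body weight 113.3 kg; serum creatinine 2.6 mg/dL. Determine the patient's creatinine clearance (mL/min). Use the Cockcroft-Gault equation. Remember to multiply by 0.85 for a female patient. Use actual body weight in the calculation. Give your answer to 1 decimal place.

24.7 mL/min

CrCl = (140 − 92) × 113.3 / (72 × 2.6) × 0.85 = 5438.4 / 187.20 × 0.85 ≈ 24.7 mL/min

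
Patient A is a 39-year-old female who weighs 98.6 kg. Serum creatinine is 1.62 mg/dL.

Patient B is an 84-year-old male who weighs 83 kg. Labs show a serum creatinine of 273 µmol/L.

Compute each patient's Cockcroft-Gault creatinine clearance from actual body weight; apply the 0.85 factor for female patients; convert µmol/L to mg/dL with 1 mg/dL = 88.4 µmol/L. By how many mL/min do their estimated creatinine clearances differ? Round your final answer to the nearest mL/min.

52 mL/min

Patient A: CrCl = (140 − 39) × 98.6 / (72 × 1.62) × 0.85 = 9958.6 / 116.64 × 0.85 ≈ 72.6 mL/min
Patient B: SCr = 273 / 88.4 = 3.088 mg/dL
Patient B: CrCl = (140 − 84) × 83 / (72 × 3.088) = 4648.0 / 222.34 ≈ 20.9 mL/min
|72.6 − 20.9| = 51.7 mL/min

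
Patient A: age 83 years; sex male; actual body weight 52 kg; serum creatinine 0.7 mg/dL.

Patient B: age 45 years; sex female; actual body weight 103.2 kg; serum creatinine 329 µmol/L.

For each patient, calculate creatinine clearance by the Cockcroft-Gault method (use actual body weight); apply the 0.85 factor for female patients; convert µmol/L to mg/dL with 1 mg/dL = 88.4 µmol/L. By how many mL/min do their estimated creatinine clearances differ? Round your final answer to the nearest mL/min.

Patient A: CrCl = (140 − 83) × 52 / (72 × 0.7) = 2964.0 / 50.40 ≈ 58.8 mL/min
Patient B: SCr = 329 / 88.4 = 3.722 mg/dL
Patient B: CrCl = (140 − 45) × 103.2 / (72 × 3.722) × 0.85 = 9804.0 / 267.98 × 0.85 ≈ 31.1 mL/min
|58.8 − 31.1| = 27.7 mL/min

28 mL/min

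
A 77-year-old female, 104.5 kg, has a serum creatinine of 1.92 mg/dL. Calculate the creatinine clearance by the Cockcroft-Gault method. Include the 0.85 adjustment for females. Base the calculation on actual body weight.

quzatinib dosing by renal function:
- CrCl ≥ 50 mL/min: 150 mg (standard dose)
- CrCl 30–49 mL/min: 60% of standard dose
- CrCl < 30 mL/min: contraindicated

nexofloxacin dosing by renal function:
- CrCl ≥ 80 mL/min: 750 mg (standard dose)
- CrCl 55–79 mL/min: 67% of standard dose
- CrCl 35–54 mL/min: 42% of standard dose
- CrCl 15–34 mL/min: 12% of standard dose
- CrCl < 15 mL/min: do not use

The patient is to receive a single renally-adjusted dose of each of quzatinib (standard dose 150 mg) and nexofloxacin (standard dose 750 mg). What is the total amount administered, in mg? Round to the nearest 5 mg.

CrCl = (140 − 77) × 104.5 / (72 × 1.92) × 0.85 = 6583.5 / 138.24 × 0.85 ≈ 40.5 mL/min
CrCl ≈ 40 mL/min.
quzatinib: 30–49 mL/min → 60% of 150 mg = 90 mg.
nexofloxacin: 35–54 mL/min → 42% of 750 mg = 315 mg.
Total = 90 + 315 = 405 mg.

405 mg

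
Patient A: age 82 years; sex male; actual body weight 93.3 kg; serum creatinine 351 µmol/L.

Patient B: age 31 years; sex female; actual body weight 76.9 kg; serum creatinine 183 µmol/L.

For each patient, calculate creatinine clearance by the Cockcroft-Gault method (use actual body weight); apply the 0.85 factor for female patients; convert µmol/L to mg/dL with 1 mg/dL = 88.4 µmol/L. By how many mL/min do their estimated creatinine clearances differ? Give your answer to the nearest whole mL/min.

29 mL/min

Patient A: SCr = 351 / 88.4 = 3.971 mg/dL
Patient A: CrCl = (140 − 82) × 93.3 / (72 × 3.971) = 5411.4 / 285.91 ≈ 18.9 mL/min
Patient B: SCr = 183 / 88.4 = 2.07 mg/dL
Patient B: CrCl = (140 − 31) × 76.9 / (72 × 2.07) × 0.85 = 8382.1 / 149.04 × 0.85 ≈ 47.8 mL/min
|18.9 − 47.8| = 28.9 mL/min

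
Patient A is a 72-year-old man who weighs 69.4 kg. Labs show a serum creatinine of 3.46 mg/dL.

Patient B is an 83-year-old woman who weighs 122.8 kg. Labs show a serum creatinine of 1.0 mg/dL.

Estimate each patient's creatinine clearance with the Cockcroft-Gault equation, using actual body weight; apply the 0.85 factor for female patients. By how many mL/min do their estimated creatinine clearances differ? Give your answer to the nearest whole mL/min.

Patient A: CrCl = (140 − 72) × 69.4 / (72 × 3.46) = 4719.2 / 249.12 ≈ 18.9 mL/min
Patient B: CrCl = (140 − 83) × 122.8 / (72 × 1) × 0.85 = 6999.6 / 72.00 × 0.85 ≈ 82.6 mL/min
|18.9 − 82.6| = 63.7 mL/min

64 mL/min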